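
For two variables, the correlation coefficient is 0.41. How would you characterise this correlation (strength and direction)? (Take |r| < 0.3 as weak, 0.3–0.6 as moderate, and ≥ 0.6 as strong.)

r = 0.41 > 0 so the relationship is positive.
|r| = 0.41, which falls in the moderate range.

moderate positive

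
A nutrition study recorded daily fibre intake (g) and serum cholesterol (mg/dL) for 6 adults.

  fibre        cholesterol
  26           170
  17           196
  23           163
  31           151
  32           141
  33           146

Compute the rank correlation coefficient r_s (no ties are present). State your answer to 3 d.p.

-0.886

Rank fibre: 3, 1, 2, 4, 5, 6
Rank cholesterol: 5, 6, 4, 3, 1, 2
d = rank(fibre) − rank(cholesterol): -2, -5, -2, 1, 4, 4; Σd² = 66
ρ = 1 − 6Σd² / [n(n²−1)] = 1 − 6×66 / (6×35) = 1 − 396/210 ≈ -0.886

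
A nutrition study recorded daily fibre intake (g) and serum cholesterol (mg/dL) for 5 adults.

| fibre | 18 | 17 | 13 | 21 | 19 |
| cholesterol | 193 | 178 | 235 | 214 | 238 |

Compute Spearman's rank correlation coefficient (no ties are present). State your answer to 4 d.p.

0.2000

Rank fibre: 3, 2, 1, 5, 4
Rank cholesterol: 2, 1, 4, 3, 5
d = rank(fibre) − rank(cholesterol): 1, 1, -3, 2, -1; Σd² = 16
ρ = 1 − 6Σd² / [n(n²−1)] = 1 − 6×16 / (5×24) = 1 − 96/120 ≈ 0.2000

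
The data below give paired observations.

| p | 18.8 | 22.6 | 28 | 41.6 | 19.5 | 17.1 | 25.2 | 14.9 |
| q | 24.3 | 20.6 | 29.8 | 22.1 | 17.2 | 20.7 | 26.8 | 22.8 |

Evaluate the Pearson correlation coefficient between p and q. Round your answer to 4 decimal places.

n = 8, Σp = 187.7, Σq = 184.3, Σp² = 4908.47, Σq² = 4353.71, Σpq = 4380.61
nΣpq − ΣpΣq = 35044.88 − 34593.11 = 451.77
nΣp² − (Σp)² = 39267.76 − 35231.29 = 4036.47; nΣq² − (Σq)² = 34829.68 − 33966.49 = 863.19
r = 451.77 / √(4036.47 × 863.19) = 451.77 / 1866.6120 ≈ 0.2420

0.2420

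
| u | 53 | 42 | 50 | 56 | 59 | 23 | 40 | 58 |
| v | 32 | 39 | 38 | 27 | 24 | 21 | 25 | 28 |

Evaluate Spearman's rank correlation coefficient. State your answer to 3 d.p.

Rank u: 5, 3, 4, 6, 8, 1, 2, 7
Rank v: 6, 8, 7, 4, 2, 1, 3, 5
d = rank(u) − rank(v): -1, -5, -3, 2, 6, 0, -1, 2; Σd² = 80
ρ = 1 − 6Σd² / [n(n²−1)] = 1 − 6×80 / (8×63) = 1 − 480/504 ≈ 0.048

0.048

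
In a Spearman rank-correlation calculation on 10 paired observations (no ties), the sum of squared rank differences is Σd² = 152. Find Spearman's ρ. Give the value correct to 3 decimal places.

ρ = 1 − 6Σd² / [n(n²−1)] = 1 − 6×152 / (10×99)
  = 1 − 912/990 = 1 − 0.9212 ≈ 0.079

0.079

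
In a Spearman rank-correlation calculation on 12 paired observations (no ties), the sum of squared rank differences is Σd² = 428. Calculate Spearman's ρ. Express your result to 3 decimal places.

-0.497

ρ = 1 − 6Σd² / [n(n²−1)] = 1 − 6×428 / (12×143)
  = 1 − 2568/1716 = 1 − 1.4965 ≈ -0.497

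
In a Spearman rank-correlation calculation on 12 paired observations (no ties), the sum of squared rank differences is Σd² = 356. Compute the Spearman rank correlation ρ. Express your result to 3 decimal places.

ρ = 1 − 6Σd² / [n(n²−1)] = 1 − 6×356 / (12×143)
  = 1 − 2136/1716 = 1 − 1.2448 ≈ -0.245

-0.245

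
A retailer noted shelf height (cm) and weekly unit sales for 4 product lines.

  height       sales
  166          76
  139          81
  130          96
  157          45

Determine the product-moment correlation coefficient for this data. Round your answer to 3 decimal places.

-0.648

n = 4, Σx = 592, Σy = 298, Σx² = 88426, Σy² = 23578, Σxy = 43420
nΣxy − ΣxΣy = 173680 − 176416 = -2736
nΣx² − (Σx)² = 353704 − 350464 = 3240; nΣy² − (Σy)² = 94312 − 88804 = 5508
r = -2736 / √(3240 × 5508) = -2736 / 4224.4432 ≈ -0.648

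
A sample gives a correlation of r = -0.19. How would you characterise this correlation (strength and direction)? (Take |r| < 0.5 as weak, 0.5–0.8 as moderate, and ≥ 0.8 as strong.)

r = -0.19 < 0 so the relationship is negative.
|r| = 0.19, which falls in the weak range.

weak negative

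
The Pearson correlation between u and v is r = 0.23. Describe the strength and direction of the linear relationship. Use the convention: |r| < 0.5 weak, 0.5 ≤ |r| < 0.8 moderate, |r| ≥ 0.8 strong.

weak positive

r = 0.23 > 0 so the relationship is positive.
|r| = 0.23, which falls in the weak range.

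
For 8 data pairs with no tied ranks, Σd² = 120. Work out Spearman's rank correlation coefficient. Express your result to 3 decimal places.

ρ = 1 − 6Σd² / [n(n²−1)] = 1 − 6×120 / (8×63)
  = 1 − 720/504 = 1 − 1.4286 ≈ -0.429

-0.429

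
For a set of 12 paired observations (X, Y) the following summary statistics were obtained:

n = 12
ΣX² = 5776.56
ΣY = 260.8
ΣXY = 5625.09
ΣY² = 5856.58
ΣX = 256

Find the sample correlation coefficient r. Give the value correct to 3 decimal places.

0.252

r = (nΣXY − ΣXΣY) / √[(nΣX² − (ΣX)²)(nΣY² − (ΣY)²)]
Numerator: 12×5625.09 − 256×260.8 = 736.28
Denominator: √[(69318.72 − 65536)(70278.96 − 68016.64)] = √[3782.72 × 2262.32] = 2925.3586
r = 736.28 / 2925.3586 ≈ 0.252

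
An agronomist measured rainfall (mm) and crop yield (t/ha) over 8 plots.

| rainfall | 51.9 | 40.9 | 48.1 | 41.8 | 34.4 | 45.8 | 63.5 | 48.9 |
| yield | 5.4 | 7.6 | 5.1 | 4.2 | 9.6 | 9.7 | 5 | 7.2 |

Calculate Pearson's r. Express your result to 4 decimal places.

-0.5244

n = 8, Σx = 375.3, Σy = 53.8, Σx² = 18131.73, Σy² = 393.66, Σxy = 2456.05
nΣxy − ΣxΣy = 19648.4 − 20191.14 = -542.74
nΣx² − (Σx)² = 145053.84 − 140850.09 = 4203.75; nΣy² − (Σy)² = 3149.28 − 2894.44 = 254.84
r = -542.74 / √(4203.75 × 254.84) = -542.74 / 1035.0283 ≈ -0.5244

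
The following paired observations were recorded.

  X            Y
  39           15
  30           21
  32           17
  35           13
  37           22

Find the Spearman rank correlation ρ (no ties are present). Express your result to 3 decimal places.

Rank X: 5, 1, 2, 3, 4
Rank Y: 2, 4, 3, 1, 5
d = rank(X) − rank(Y): 3, -3, -1, 2, -1; Σd² = 24
ρ = 1 − 6Σd² / [n(n²−1)] = 1 − 6×24 / (5×24) = 1 − 144/120 ≈ -0.200

-0.200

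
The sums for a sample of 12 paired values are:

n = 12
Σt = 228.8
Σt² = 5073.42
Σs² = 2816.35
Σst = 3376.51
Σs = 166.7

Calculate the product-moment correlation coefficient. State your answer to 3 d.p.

r = (nΣst − ΣsΣt) / √[(nΣs² − (Σs)²)(nΣt² − (Σt)²)]
Numerator: 12×3376.51 − 166.7×228.8 = 2377.16
Denominator: √[(33796.2 − 27788.89)(60881.04 − 52349.44)] = √[6007.31 × 8531.6] = 7159.0478
r = 2377.16 / 7159.0478 ≈ 0.332

0.332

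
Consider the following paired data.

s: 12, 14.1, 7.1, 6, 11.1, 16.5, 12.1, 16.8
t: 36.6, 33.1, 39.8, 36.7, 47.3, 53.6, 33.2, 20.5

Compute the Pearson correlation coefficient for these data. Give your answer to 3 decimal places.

-0.125

n = 8, Σs = 95.7, Σt = 300.8, Σs² = 1253.33, Σt² = 11998.84, Σst = 3564.24
nΣst − ΣsΣt = 28513.92 − 28786.56 = -272.64
nΣs² − (Σs)² = 10026.64 − 9158.49 = 868.15; nΣt² − (Σt)² = 95990.72 − 90480.64 = 5510.08
r = -272.64 / √(868.15 × 5510.08) = -272.64 / 2187.1388 ≈ -0.125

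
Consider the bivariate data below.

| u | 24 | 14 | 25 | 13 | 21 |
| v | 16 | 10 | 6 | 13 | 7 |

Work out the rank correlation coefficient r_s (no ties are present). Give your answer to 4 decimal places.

-0.4000

Rank u: 4, 2, 5, 1, 3
Rank v: 5, 3, 1, 4, 2
d = rank(u) − rank(v): -1, -1, 4, -3, 1; Σd² = 28
ρ = 1 − 6Σd² / [n(n²−1)] = 1 − 6×28 / (5×24) = 1 − 168/120 ≈ -0.4000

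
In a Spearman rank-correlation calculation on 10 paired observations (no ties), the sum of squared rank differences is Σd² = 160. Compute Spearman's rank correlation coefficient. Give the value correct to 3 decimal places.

ρ = 1 − 6Σd² / [n(n²−1)] = 1 − 6×160 / (10×99)
  = 1 − 960/990 = 1 − 0.9697 ≈ 0.030

0.030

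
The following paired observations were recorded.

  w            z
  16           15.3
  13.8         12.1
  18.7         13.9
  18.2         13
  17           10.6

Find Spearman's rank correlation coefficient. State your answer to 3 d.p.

Rank w: 2, 1, 5, 4, 3
Rank z: 5, 2, 4, 3, 1
d = rank(w) − rank(z): -3, -1, 1, 1, 2; Σd² = 16
ρ = 1 − 6Σd² / [n(n²−1)] = 1 − 6×16 / (5×24) = 1 − 96/120 ≈ 0.200

0.200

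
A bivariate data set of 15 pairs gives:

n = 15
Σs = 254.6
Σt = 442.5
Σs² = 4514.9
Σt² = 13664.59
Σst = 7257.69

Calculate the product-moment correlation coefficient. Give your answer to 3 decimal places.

-0.736

r = (nΣst − ΣsΣt) / √[(nΣs² − (Σs)²)(nΣt² − (Σt)²)]
Numerator: 15×7257.69 − 254.6×442.5 = -3795.15
Denominator: √[(67723.5 − 64821.16)(204968.85 − 195806.25)] = √[2902.34 × 9162.6] = 5156.8382
r = -3795.15 / 5156.8382 ≈ -0.736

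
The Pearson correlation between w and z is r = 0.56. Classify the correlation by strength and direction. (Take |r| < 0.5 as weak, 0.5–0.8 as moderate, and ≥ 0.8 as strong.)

moderate positive

r = 0.56 > 0 so the relationship is positive.
|r| = 0.56, which falls in the moderate range.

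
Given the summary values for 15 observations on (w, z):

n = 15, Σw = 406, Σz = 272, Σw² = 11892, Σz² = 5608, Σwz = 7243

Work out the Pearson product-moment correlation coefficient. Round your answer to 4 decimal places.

r = (nΣwz − ΣwΣz) / √[(nΣw² − (Σw)²)(nΣz² − (Σz)²)]
Numerator: 15×7243 − 406×272 = -1787
Denominator: √[(178380 − 164836)(84120 − 73984)] = √[13544 × 10136] = 11716.7395
r = -1787 / 11716.7395 ≈ -0.1525

-0.1525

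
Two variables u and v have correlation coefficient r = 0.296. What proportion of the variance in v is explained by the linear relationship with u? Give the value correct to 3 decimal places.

0.088

r² = (0.296)² = 0.088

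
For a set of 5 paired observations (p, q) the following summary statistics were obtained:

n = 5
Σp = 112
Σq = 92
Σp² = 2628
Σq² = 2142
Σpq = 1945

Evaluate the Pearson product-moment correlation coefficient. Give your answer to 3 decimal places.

r = (nΣpq − ΣpΣq) / √[(nΣp² − (Σp)²)(nΣq² − (Σq)²)]
Numerator: 5×1945 − 112×92 = -579
Denominator: √[(13140 − 12544)(10710 − 8464)] = √[596 × 2246] = 1156.9857
r = -579 / 1156.9857 ≈ -0.500

-0.500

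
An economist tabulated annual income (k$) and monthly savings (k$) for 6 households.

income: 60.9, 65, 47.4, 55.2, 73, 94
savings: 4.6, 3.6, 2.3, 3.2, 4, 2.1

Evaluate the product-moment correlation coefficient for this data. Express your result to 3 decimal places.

-0.202

n = 6, Σx = 395.5, Σy = 19.8, Σx² = 27392.61, Σy² = 70.06, Σxy = 1289.2
nΣxy − ΣxΣy = 7735.2 − 7830.9 = -95.7
nΣx² − (Σx)² = 164355.66 − 156420.25 = 7935.41; nΣy² − (Σy)² = 420.36 − 392.04 = 28.32
r = -95.7 / √(7935.41 × 28.32) = -95.7 / 474.0578 ≈ -0.202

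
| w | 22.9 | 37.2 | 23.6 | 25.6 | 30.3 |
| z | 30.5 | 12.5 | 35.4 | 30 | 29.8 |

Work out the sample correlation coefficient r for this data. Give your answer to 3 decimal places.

-0.906

n = 5, Σw = 139.6, Σz = 138.2, Σw² = 4038.66, Σz² = 4127.7, Σwz = 3669.83
nΣwz − ΣwΣz = 18349.15 − 19292.72 = -943.57
nΣw² − (Σw)² = 20193.3 − 19488.16 = 705.14; nΣz² − (Σz)² = 20638.5 − 19099.24 = 1539.26
r = -943.57 / √(705.14 × 1539.26) = -943.57 / 1041.8223 ≈ -0.906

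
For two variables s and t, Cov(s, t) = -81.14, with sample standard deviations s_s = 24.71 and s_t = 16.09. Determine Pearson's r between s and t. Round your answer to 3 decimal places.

r = Cov(s,t) / (s_s · s_t) = -81.14 / (24.71 × 16.09)
  = -81.14 / 397.5839 ≈ -0.204

-0.204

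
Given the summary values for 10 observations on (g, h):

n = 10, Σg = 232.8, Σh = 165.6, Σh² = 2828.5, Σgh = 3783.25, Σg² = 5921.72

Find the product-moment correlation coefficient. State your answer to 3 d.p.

-0.346

r = (nΣgh − ΣgΣh) / √[(nΣg² − (Σg)²)(nΣh² − (Σh)²)]
Numerator: 10×3783.25 − 232.8×165.6 = -719.18
Denominator: √[(59217.2 − 54195.84)(28285 − 27423.36)] = √[5021.36 × 861.64] = 2080.0492
r = -719.18 / 2080.0492 ≈ -0.346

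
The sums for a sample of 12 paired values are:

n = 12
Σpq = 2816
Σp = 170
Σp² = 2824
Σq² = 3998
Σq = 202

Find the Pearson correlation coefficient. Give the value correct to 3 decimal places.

-0.092

r = (nΣpq − ΣpΣq) / √[(nΣp² − (Σp)²)(nΣq² − (Σq)²)]
Numerator: 12×2816 − 170×202 = -548
Denominator: √[(33888 − 28900)(47976 − 40804)] = √[4988 × 7172] = 5981.1317
r = -548 / 5981.1317 ≈ -0.092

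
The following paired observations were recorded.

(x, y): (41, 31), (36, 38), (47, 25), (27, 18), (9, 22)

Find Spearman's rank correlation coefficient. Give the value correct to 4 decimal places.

0.5000

Rank x: 4, 3, 5, 2, 1
Rank y: 4, 5, 3, 1, 2
d = rank(x) − rank(y): 0, -2, 2, 1, -1; Σd² = 10
ρ = 1 − 6Σd² / [n(n²−1)] = 1 − 6×10 / (5×24) = 1 − 60/120 ≈ 0.5000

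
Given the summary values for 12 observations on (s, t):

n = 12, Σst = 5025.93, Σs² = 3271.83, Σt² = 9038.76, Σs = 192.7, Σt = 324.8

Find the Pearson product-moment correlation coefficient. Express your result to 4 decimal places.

-0.9059

r = (nΣst − ΣsΣt) / √[(nΣs² − (Σs)²)(nΣt² − (Σt)²)]
Numerator: 12×5025.93 − 192.7×324.8 = -2277.8
Denominator: √[(39261.96 − 37133.29)(108465.12 − 105495.04)] = √[2128.67 × 2970.08] = 2514.4224
r = -2277.8 / 2514.4224 ≈ -0.9059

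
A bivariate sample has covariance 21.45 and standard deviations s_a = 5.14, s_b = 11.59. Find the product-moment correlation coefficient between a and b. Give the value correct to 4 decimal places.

0.3601

r = Cov(a,b) / (s_a · s_b) = 21.45 / (5.14 × 11.59)
  = 21.45 / 59.5726 ≈ 0.3601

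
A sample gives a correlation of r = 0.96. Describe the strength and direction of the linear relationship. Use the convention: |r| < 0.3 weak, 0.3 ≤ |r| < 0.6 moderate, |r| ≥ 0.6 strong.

strong positive

r = 0.96 > 0 so the relationship is positive.
|r| = 0.96, which falls in the strong range.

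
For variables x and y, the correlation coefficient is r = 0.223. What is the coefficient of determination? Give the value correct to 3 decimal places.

0.050

r² = (0.223)² = 0.050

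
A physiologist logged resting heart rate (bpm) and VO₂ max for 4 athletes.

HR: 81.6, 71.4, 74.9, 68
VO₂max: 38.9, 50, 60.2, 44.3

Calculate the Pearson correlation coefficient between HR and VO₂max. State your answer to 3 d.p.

n = 4, Σx = 295.9, Σy = 193.4, Σx² = 21990.53, Σy² = 9599.74, Σxy = 14265.62
nΣxy − ΣxΣy = 57062.48 − 57227.06 = -164.58
nΣx² − (Σx)² = 87962.12 − 87556.81 = 405.31; nΣy² − (Σy)² = 38398.96 − 37403.56 = 995.4
r = -164.58 / √(405.31 × 995.4) = -164.58 / 635.1737 ≈ -0.259

-0.259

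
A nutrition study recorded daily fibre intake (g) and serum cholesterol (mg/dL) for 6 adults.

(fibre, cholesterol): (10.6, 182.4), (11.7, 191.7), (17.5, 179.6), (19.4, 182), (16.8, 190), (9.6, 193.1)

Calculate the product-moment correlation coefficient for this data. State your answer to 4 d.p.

-0.5501

n = 6, Σx = 85.6, Σy = 1118.8, Σx² = 1306.26, Σy² = 208786.42, Σxy = 15895.89
nΣxy − ΣxΣy = 95375.34 − 95769.28 = -393.94
nΣx² − (Σx)² = 7837.56 − 7327.36 = 510.2; nΣy² − (Σy)² = 1252718.52 − 1251713.44 = 1005.08
r = -393.94 / √(510.2 × 1005.08) = -393.94 / 716.0948 ≈ -0.5501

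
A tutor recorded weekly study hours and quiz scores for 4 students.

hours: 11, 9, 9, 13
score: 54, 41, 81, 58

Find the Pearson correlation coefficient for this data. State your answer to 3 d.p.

-0.115

n = 4, Σx = 42, Σy = 234, Σx² = 452, Σy² = 14522, Σxy = 2446
nΣxy − ΣxΣy = 9784 − 9828 = -44
nΣx² − (Σx)² = 1808 − 1764 = 44; nΣy² − (Σy)² = 58088 − 54756 = 3332
r = -44 / √(44 × 3332) = -44 / 382.8942 ≈ -0.115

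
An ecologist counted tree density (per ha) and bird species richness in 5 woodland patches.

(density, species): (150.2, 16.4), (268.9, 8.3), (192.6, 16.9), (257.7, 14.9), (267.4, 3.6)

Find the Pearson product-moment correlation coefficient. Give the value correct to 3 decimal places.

-0.732

n = 5, Σx = 1136.8, Σy = 60.1, Σx² = 269874.06, Σy² = 858.43, Σxy = 12752.46
nΣxy − ΣxΣy = 63762.3 − 68321.68 = -4559.38
nΣx² − (Σx)² = 1349370.3 − 1292314.24 = 57056.06; nΣy² − (Σy)² = 4292.15 − 3612.01 = 680.14
r = -4559.38 / √(57056.06 × 680.14) = -4559.38 / 6229.4549 ≈ -0.732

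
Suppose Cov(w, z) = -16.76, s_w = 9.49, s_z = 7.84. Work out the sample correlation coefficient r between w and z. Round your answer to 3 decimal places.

-0.225

r = Cov(w,z) / (s_w · s_z) = -16.76 / (9.49 × 7.84)
  = -16.76 / 74.4016 ≈ -0.225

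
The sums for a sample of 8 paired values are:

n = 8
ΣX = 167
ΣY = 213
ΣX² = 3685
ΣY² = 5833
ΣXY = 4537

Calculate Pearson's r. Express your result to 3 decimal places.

r = (nΣXY − ΣXΣY) / √[(nΣX² − (ΣX)²)(nΣY² − (ΣY)²)]
Numerator: 8×4537 − 167×213 = 725
Denominator: √[(29480 − 27889)(46664 − 45369)] = √[1591 × 1295] = 1435.3902
r = 725 / 1435.3902 ≈ 0.505

0.505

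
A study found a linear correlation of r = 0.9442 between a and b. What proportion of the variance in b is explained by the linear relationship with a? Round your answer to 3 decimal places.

r² = (0.9442)² = 0.892

0.892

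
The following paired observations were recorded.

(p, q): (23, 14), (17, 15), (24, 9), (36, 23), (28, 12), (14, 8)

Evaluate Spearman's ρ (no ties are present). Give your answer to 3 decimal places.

0.486

Rank p: 3, 2, 4, 6, 5, 1
Rank q: 4, 5, 2, 6, 3, 1
d = rank(p) − rank(q): -1, -3, 2, 0, 2, 0; Σd² = 18
ρ = 1 − 6Σd² / [n(n²−1)] = 1 − 6×18 / (6×35) = 1 − 108/210 ≈ 0.486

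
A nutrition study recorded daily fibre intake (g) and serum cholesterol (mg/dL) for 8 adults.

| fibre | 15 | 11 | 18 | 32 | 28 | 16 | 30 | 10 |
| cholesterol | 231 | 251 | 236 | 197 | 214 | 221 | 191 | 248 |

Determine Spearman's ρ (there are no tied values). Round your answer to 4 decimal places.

Rank fibre: 3, 2, 5, 8, 6, 4, 7, 1
Rank cholesterol: 5, 8, 6, 2, 3, 4, 1, 7
d = rank(fibre) − rank(cholesterol): -2, -6, -1, 6, 3, 0, 6, -6; Σd² = 158
ρ = 1 − 6Σd² / [n(n²−1)] = 1 − 6×158 / (8×63) = 1 − 948/504 ≈ -0.8810

-0.8810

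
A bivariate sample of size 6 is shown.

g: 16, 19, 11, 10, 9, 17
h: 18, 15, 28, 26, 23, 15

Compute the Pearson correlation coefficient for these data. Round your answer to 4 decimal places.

-0.8943

n = 6, Σg = 82, Σh = 125, Σg² = 1208, Σh² = 2763, Σgh = 1603
nΣgh − ΣgΣh = 9618 − 10250 = -632
nΣg² − (Σg)² = 7248 − 6724 = 524; nΣh² − (Σh)² = 16578 − 15625 = 953
r = -632 / √(524 × 953) = -632 / 706.6626 ≈ -0.8943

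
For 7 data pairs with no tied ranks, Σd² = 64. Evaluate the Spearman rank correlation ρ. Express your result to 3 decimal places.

-0.143

ρ = 1 − 6Σd² / [n(n²−1)] = 1 − 6×64 / (7×48)
  = 1 − 384/336 = 1 − 1.1429 ≈ -0.143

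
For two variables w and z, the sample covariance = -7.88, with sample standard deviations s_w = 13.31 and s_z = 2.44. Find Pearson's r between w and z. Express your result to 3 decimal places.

-0.243

r = Cov(w,z) / (s_w · s_z) = -7.88 / (13.31 × 2.44)
  = -7.88 / 32.4764 ≈ -0.243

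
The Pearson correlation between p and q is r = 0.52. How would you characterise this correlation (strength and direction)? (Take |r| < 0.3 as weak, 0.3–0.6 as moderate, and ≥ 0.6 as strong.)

r = 0.52 > 0 so the relationship is positive.
|r| = 0.52, which falls in the moderate range.

moderate positive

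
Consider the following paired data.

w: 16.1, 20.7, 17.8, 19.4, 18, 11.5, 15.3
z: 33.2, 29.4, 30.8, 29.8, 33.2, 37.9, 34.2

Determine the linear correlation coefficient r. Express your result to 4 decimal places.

n = 7, Σw = 118.8, Σz = 228.5, Σw² = 2071.24, Σz² = 7511.57, Σwz = 3826.17
nΣwz − ΣwΣz = 26783.19 − 27145.8 = -362.61
nΣw² − (Σw)² = 14498.68 − 14113.44 = 385.24; nΣz² − (Σz)² = 52580.99 − 52212.25 = 368.74
r = -362.61 / √(385.24 × 368.74) = -362.61 / 376.8997 ≈ -0.9621

-0.9621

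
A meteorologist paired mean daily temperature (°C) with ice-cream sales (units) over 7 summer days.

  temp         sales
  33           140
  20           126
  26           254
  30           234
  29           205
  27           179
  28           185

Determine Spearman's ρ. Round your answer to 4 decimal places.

0.1071

Rank temp: 7, 1, 2, 6, 5, 3, 4
Rank sales: 2, 1, 7, 6, 5, 3, 4
d = rank(temp) − rank(sales): 5, 0, -5, 0, 0, 0, 0; Σd² = 50
ρ = 1 − 6Σd² / [n(n²−1)] = 1 − 6×50 / (7×48) = 1 − 300/336 ≈ 0.1071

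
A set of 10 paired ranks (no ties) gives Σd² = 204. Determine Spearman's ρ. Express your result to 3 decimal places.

-0.236

ρ = 1 − 6Σd² / [n(n²−1)] = 1 − 6×204 / (10×99)
  = 1 − 1224/990 = 1 − 1.2364 ≈ -0.236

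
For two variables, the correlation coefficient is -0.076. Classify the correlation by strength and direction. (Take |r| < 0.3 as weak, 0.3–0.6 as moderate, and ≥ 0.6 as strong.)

weak negative

r = -0.076 < 0 so the relationship is negative.
|r| = 0.076, which falls in the weak range.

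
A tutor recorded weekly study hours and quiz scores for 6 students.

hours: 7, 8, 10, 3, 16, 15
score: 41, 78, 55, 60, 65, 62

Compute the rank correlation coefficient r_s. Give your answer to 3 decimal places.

0.429

Rank hours: 2, 3, 4, 1, 6, 5
Rank score: 1, 6, 2, 3, 5, 4
d = rank(hours) − rank(score): 1, -3, 2, -2, 1, 1; Σd² = 20
ρ = 1 − 6Σd² / [n(n²−1)] = 1 − 6×20 / (6×35) = 1 − 120/210 ≈ 0.429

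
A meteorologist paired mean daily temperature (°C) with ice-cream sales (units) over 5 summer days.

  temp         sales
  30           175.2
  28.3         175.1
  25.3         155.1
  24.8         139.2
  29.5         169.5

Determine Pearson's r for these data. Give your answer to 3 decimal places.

n = 5, Σx = 137.9, Σy = 814.1, Σx² = 3826.27, Σy² = 133517.95, Σxy = 22587.77
nΣxy − ΣxΣy = 112938.85 − 112264.39 = 674.46
nΣx² − (Σx)² = 19131.35 − 19016.41 = 114.94; nΣy² − (Σy)² = 667589.75 − 662758.81 = 4830.94
r = 674.46 / √(114.94 × 4830.94) = 674.46 / 745.1632 ≈ 0.905

0.905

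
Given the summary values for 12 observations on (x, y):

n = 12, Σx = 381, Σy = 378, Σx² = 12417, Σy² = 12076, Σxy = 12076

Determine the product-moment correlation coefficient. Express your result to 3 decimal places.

r = (nΣxy − ΣxΣy) / √[(nΣx² − (Σx)²)(nΣy² − (Σy)²)]
Numerator: 12×12076 − 381×378 = 894
Denominator: √[(149004 − 145161)(144912 − 142884)] = √[3843 × 2028] = 2791.7027
r = 894 / 2791.7027 ≈ 0.320

0.320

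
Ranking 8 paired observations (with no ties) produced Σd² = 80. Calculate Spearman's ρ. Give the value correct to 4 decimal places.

0.0476

ρ = 1 − 6Σd² / [n(n²−1)] = 1 − 6×80 / (8×63)
  = 1 − 480/504 = 1 − 0.95238 ≈ 0.0476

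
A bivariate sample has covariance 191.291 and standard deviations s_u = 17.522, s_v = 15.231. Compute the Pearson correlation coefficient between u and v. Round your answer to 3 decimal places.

0.717

r = Cov(u,v) / (s_u · s_v) = 191.291 / (17.522 × 15.231)
  = 191.291 / 266.8776 ≈ 0.717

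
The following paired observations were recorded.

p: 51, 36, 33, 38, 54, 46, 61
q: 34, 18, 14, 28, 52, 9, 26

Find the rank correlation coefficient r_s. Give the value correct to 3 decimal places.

0.536

Rank p: 5, 2, 1, 3, 6, 4, 7
Rank q: 6, 3, 2, 5, 7, 1, 4
d = rank(p) − rank(q): -1, -1, -1, -2, -1, 3, 3; Σd² = 26
ρ = 1 − 6Σd² / [n(n²−1)] = 1 − 6×26 / (7×48) = 1 − 156/336 ≈ 0.536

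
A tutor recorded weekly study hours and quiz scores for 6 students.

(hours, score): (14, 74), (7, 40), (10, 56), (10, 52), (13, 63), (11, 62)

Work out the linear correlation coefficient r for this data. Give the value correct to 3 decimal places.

0.966

n = 6, Σx = 65, Σy = 347, Σx² = 735, Σy² = 20729, Σxy = 3897
nΣxy − ΣxΣy = 23382 − 22555 = 827
nΣx² − (Σx)² = 4410 − 4225 = 185; nΣy² − (Σy)² = 124374 − 120409 = 3965
r = 827 / √(185 × 3965) = 827 / 856.4607 ≈ 0.966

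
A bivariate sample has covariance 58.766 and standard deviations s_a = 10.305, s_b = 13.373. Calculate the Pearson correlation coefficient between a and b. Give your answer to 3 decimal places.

0.426

r = Cov(a,b) / (s_a · s_b) = 58.766 / (10.305 × 13.373)
  = 58.766 / 137.8088 ≈ 0.426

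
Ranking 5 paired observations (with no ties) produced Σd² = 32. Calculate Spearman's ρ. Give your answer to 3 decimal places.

-0.600

ρ = 1 − 6Σd² / [n(n²−1)] = 1 − 6×32 / (5×24)
  = 1 − 192/120 = 1 − 1.6000 ≈ -0.600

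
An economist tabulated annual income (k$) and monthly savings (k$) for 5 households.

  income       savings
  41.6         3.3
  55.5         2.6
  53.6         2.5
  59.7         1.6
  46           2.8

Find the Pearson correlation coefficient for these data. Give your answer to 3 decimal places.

-0.907

n = 5, Σx = 256.4, Σy = 12.8, Σx² = 13363.86, Σy² = 34.3, Σxy = 639.9
nΣxy − ΣxΣy = 3199.5 − 3281.92 = -82.42
nΣx² − (Σx)² = 66819.3 − 65740.96 = 1078.34; nΣy² − (Σy)² = 171.5 − 163.84 = 7.66
r = -82.42 / √(1078.34 × 7.66) = -82.42 / 90.8850 ≈ -0.907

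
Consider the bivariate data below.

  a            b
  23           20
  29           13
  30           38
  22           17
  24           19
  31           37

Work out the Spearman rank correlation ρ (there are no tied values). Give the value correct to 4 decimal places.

0.5429

Rank a: 2, 4, 5, 1, 3, 6
Rank b: 4, 1, 6, 2, 3, 5
d = rank(a) − rank(b): -2, 3, -1, -1, 0, 1; Σd² = 16
ρ = 1 − 6Σd² / [n(n²−1)] = 1 − 6×16 / (6×35) = 1 − 96/210 ≈ 0.5429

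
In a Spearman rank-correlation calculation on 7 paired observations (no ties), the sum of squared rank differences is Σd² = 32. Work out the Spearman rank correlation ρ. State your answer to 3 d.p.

0.429

ρ = 1 − 6Σd² / [n(n²−1)] = 1 − 6×32 / (7×48)
  = 1 − 192/336 = 1 − 0.5714 ≈ 0.429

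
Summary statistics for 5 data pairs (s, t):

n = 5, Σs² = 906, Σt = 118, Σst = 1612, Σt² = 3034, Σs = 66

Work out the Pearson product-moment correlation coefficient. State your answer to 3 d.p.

0.584

r = (nΣst − ΣsΣt) / √[(nΣs² − (Σs)²)(nΣt² − (Σt)²)]
Numerator: 5×1612 − 66×118 = 272
Denominator: √[(4530 − 4356)(15170 − 13924)] = √[174 × 1246] = 465.6222
r = 272 / 465.6222 ≈ 0.584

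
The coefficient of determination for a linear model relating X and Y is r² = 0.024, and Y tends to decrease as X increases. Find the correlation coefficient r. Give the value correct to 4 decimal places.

|r| = √0.024 = 0.1549
The association is negative, so r = −0.1549.

-0.1549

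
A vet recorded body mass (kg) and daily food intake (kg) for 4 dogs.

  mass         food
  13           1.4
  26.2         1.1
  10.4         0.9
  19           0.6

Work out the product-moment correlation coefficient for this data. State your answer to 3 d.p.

n = 4, Σx = 68.6, Σy = 4, Σx² = 1324.6, Σy² = 4.34, Σxy = 67.78
nΣxy − ΣxΣy = 271.12 − 274.4 = -3.28
nΣx² − (Σx)² = 5298.4 − 4705.96 = 592.44; nΣy² − (Σy)² = 17.36 − 16 = 1.36
r = -3.28 / √(592.44 × 1.36) = -3.28 / 28.3852 ≈ -0.116

-0.116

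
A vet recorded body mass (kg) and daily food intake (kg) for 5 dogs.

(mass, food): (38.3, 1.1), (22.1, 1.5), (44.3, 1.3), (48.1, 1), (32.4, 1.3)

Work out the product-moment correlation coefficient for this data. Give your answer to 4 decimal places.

-0.8195

n = 5, Σx = 185.2, Σy = 6.2, Σx² = 7281.16, Σy² = 7.84, Σxy = 223.09
nΣxy − ΣxΣy = 1115.45 − 1148.24 = -32.79
nΣx² − (Σx)² = 36405.8 − 34299.04 = 2106.76; nΣy² − (Σy)² = 39.2 − 38.44 = 0.76
r = -32.79 / √(2106.76 × 0.76) = -32.79 / 40.0142 ≈ -0.8195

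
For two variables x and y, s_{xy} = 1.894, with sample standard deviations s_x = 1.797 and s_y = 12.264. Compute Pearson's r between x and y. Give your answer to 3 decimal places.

r = Cov(x,y) / (s_x · s_y) = 1.894 / (1.797 × 12.264)
  = 1.894 / 22.0384 ≈ 0.086

0.086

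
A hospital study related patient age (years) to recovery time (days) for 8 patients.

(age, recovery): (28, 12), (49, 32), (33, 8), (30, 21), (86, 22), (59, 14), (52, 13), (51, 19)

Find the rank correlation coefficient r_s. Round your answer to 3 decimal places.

0.333

Rank age: 1, 4, 3, 2, 8, 7, 6, 5
Rank recovery: 2, 8, 1, 6, 7, 4, 3, 5
d = rank(age) − rank(recovery): -1, -4, 2, -4, 1, 3, 3, 0; Σd² = 56
ρ = 1 − 6Σd² / [n(n²−1)] = 1 − 6×56 / (8×63) = 1 − 336/504 ≈ 0.333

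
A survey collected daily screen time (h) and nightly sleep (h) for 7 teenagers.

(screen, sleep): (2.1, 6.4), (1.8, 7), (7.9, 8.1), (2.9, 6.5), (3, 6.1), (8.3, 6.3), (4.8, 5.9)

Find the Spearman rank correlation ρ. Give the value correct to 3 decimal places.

Rank screen: 2, 1, 6, 3, 4, 7, 5
Rank sleep: 4, 6, 7, 5, 2, 3, 1
d = rank(screen) − rank(sleep): -2, -5, -1, -2, 2, 4, 4; Σd² = 70
ρ = 1 − 6Σd² / [n(n²−1)] = 1 − 6×70 / (7×48) = 1 − 420/336 ≈ -0.250

-0.250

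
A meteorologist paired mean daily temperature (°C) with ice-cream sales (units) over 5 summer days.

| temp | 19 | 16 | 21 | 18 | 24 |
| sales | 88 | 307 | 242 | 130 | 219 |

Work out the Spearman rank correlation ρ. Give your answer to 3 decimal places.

Rank temp: 3, 1, 4, 2, 5
Rank sales: 1, 5, 4, 2, 3
d = rank(temp) − rank(sales): 2, -4, 0, 0, 2; Σd² = 24
ρ = 1 − 6Σd² / [n(n²−1)] = 1 − 6×24 / (5×24) = 1 − 144/120 ≈ -0.200

-0.200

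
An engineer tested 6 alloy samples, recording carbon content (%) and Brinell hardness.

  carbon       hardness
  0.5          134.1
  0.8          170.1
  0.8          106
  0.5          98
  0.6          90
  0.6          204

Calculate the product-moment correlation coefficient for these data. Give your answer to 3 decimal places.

0.171

n = 6, Σx = 3.8, Σy = 802.2, Σx² = 2.5, Σy² = 117472.82, Σxy = 513.33
nΣxy − ΣxΣy = 3079.98 − 3048.36 = 31.62
nΣx² − (Σx)² = 15 − 14.44 = 0.56; nΣy² − (Σy)² = 704836.92 − 643524.84 = 61312.08
r = 31.62 / √(0.56 × 61312.08) = 31.62 / 185.2964 ≈ 0.171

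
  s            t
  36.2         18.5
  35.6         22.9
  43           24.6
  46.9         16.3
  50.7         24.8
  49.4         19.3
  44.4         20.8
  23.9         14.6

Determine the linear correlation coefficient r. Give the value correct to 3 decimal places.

n = 8, Σs = 330.1, Σt = 161.8, Σs² = 14179.83, Σt² = 3370.84, Σst = 6790.45
nΣst − ΣsΣt = 54323.6 − 53410.18 = 913.42
nΣs² − (Σs)² = 113438.64 − 108966.01 = 4472.63; nΣt² − (Σt)² = 26966.72 − 26179.24 = 787.48
r = 913.42 / √(4472.63 × 787.48) = 913.42 / 1876.7277 ≈ 0.487

0.487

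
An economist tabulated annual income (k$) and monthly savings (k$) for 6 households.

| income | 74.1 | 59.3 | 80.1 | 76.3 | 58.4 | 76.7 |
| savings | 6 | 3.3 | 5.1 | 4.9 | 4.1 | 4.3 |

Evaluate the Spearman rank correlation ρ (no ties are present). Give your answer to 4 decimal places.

Rank income: 3, 2, 6, 4, 1, 5
Rank savings: 6, 1, 5, 4, 2, 3
d = rank(income) − rank(savings): -3, 1, 1, 0, -1, 2; Σd² = 16
ρ = 1 − 6Σd² / [n(n²−1)] = 1 − 6×16 / (6×35) = 1 − 96/210 ≈ 0.5429

0.5429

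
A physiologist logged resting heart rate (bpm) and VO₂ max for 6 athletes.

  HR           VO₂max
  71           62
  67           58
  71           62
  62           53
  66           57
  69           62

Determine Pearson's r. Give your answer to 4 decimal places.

n = 6, Σx = 406, Σy = 354, Σx² = 27532, Σy² = 20954, Σxy = 24016
nΣxy − ΣxΣy = 144096 − 143724 = 372
nΣx² − (Σx)² = 165192 − 164836 = 356; nΣy² − (Σy)² = 125724 − 125316 = 408
r = 372 / √(356 × 408) = 372 / 381.1142 ≈ 0.9761

0.9761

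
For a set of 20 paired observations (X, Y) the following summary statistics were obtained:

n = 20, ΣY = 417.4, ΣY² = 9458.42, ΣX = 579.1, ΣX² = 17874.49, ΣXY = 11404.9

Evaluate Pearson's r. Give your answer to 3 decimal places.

-0.749

r = (nΣXY − ΣXΣY) / √[(nΣX² − (ΣX)²)(nΣY² − (ΣY)²)]
Numerator: 20×11404.9 − 579.1×417.4 = -13618.34
Denominator: √[(357489.8 − 335356.81)(189168.4 − 174222.76)] = √[22132.99 × 14945.64] = 18187.6799
r = -13618.34 / 18187.6799 ≈ -0.749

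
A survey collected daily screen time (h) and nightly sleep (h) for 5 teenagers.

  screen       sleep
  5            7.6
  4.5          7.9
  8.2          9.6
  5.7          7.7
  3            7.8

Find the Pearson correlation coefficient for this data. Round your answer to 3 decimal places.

0.814

n = 5, Σx = 26.4, Σy = 40.6, Σx² = 153.98, Σy² = 332.46, Σxy = 219.56
nΣxy − ΣxΣy = 1097.8 − 1071.84 = 25.96
nΣx² − (Σx)² = 769.9 − 696.96 = 72.94; nΣy² − (Σy)² = 1662.3 − 1648.36 = 13.94
r = 25.96 / √(72.94 × 13.94) = 25.96 / 31.8870 ≈ 0.814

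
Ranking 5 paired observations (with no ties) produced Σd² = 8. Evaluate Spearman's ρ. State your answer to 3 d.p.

0.600

ρ = 1 − 6Σd² / [n(n²−1)] = 1 − 6×8 / (5×24)
  = 1 − 48/120 = 1 − 0.4000 ≈ 0.600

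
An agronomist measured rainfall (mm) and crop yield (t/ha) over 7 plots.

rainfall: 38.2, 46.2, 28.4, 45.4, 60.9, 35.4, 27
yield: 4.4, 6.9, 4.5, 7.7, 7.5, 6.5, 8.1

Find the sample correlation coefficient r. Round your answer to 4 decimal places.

n = 7, Σx = 281.5, Σy = 45.6, Σx² = 12152.37, Σy² = 310.62, Σxy = 1869.79
nΣxy − ΣxΣy = 13088.53 − 12836.4 = 252.13
nΣx² − (Σx)² = 85066.59 − 79242.25 = 5824.34; nΣy² − (Σy)² = 2174.34 − 2079.36 = 94.98
r = 252.13 / √(5824.34 × 94.98) = 252.13 / 743.7713 ≈ 0.3390

0.3390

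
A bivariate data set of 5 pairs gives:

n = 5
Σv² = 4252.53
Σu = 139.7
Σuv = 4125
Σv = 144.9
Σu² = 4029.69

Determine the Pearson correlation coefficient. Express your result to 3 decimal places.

r = (nΣuv − ΣuΣv) / √[(nΣu² − (Σu)²)(nΣv² − (Σv)²)]
Numerator: 5×4125 − 139.7×144.9 = 382.47
Denominator: √[(20148.45 − 19516.09)(21262.65 − 20996.01)] = √[632.36 × 266.64] = 410.6245
r = 382.47 / 410.6245 ≈ 0.931

0.931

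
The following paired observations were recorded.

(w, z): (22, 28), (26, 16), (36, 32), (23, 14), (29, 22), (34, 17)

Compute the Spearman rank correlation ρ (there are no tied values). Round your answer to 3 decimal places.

Rank w: 1, 3, 6, 2, 4, 5
Rank z: 5, 2, 6, 1, 4, 3
d = rank(w) − rank(z): -4, 1, 0, 1, 0, 2; Σd² = 22
ρ = 1 − 6Σd² / [n(n²−1)] = 1 − 6×22 / (6×35) = 1 − 132/210 ≈ 0.371

0.371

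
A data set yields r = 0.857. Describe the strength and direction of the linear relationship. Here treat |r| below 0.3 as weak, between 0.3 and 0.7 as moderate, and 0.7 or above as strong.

r = 0.857 > 0 so the relationship is positive.
|r| = 0.857, which falls in the strong range.

strong positive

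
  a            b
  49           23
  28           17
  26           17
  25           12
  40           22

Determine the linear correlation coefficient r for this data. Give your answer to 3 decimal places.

0.898

n = 5, Σa = 168, Σb = 91, Σa² = 6086, Σb² = 1735, Σab = 3225
nΣab − ΣaΣb = 16125 − 15288 = 837
nΣa² − (Σa)² = 30430 − 28224 = 2206; nΣb² − (Σb)² = 8675 − 8281 = 394
r = 837 / √(2206 × 394) = 837 / 932.2897 ≈ 0.898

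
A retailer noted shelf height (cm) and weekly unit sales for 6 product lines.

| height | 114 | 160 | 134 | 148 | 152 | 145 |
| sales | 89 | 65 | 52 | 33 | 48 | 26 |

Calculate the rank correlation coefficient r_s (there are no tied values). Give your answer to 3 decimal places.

Rank height: 1, 6, 2, 4, 5, 3
Rank sales: 6, 5, 4, 2, 3, 1
d = rank(height) − rank(sales): -5, 1, -2, 2, 2, 2; Σd² = 42
ρ = 1 − 6Σd² / [n(n²−1)] = 1 − 6×42 / (6×35) = 1 − 252/210 ≈ -0.200

-0.200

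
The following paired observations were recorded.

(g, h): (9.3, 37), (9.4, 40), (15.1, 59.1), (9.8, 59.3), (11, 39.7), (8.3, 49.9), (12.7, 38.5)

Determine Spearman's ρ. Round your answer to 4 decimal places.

0.1429

Rank g: 2, 3, 7, 4, 5, 1, 6
Rank h: 1, 4, 6, 7, 3, 5, 2
d = rank(g) − rank(h): 1, -1, 1, -3, 2, -4, 4; Σd² = 48
ρ = 1 − 6Σd² / [n(n²−1)] = 1 − 6×48 / (7×48) = 1 − 288/336 ≈ 0.1429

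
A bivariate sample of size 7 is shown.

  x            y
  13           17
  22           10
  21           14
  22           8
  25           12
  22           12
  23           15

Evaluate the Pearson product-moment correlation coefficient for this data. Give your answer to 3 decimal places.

-0.583

n = 7, Σx = 148, Σy = 88, Σx² = 3216, Σy² = 1162, Σxy = 1820
nΣxy − ΣxΣy = 12740 − 13024 = -284
nΣx² − (Σx)² = 22512 − 21904 = 608; nΣy² − (Σy)² = 8134 − 7744 = 390
r = -284 / √(608 × 390) = -284 / 486.9497 ≈ -0.583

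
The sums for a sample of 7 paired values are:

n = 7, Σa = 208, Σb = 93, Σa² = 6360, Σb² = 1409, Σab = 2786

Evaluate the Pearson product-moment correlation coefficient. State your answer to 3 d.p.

r = (nΣab − ΣaΣb) / √[(nΣa² − (Σa)²)(nΣb² − (Σb)²)]
Numerator: 7×2786 − 208×93 = 158
Denominator: √[(44520 − 43264)(9863 − 8649)] = √[1256 × 1214] = 1234.8214
r = 158 / 1234.8214 ≈ 0.128

0.128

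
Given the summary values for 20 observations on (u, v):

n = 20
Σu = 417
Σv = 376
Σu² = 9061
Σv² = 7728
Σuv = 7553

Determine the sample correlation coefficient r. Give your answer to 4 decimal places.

-0.5830

r = (nΣuv − ΣuΣv) / √[(nΣu² − (Σu)²)(nΣv² − (Σv)²)]
Numerator: 20×7553 − 417×376 = -5732
Denominator: √[(181220 − 173889)(154560 − 141376)] = √[7331 × 13184] = 9831.1700
r = -5732 / 9831.1700 ≈ -0.5830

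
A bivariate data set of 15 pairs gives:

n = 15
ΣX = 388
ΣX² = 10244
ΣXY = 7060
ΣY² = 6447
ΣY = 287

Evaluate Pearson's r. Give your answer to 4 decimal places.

-0.8163

r = (nΣXY − ΣXΣY) / √[(nΣX² − (ΣX)²)(nΣY² − (ΣY)²)]
Numerator: 15×7060 − 388×287 = -5456
Denominator: √[(153660 − 150544)(96705 − 82369)] = √[3116 × 14336] = 6683.6349
r = -5456 / 6683.6349 ≈ -0.8163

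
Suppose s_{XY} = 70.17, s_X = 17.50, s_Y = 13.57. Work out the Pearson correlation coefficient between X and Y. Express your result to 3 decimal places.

0.295

r = Cov(X,Y) / (s_X · s_Y) = 70.17 / (17.50 × 13.57)
  = 70.17 / 237.4750 ≈ 0.295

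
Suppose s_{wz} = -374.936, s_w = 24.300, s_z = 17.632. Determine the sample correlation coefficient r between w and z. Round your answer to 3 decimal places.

r = Cov(w,z) / (s_w · s_z) = -374.936 / (24.300 × 17.632)
  = -374.936 / 428.4576 ≈ -0.875

-0.875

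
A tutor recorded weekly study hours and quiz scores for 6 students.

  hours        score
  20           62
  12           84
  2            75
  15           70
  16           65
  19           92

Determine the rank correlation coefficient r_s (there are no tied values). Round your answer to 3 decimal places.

Rank hours: 6, 2, 1, 3, 4, 5
Rank score: 1, 5, 4, 3, 2, 6
d = rank(hours) − rank(score): 5, -3, -3, 0, 2, -1; Σd² = 48
ρ = 1 − 6Σd² / [n(n²−1)] = 1 − 6×48 / (6×35) = 1 − 288/210 ≈ -0.371

-0.371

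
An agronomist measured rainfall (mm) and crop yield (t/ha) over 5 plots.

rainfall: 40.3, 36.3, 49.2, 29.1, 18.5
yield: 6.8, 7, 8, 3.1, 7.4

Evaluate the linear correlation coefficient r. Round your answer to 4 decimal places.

n = 5, Σx = 173.4, Σy = 32.3, Σx² = 6551.48, Σy² = 223.61, Σxy = 1148.85
nΣxy − ΣxΣy = 5744.25 − 5600.82 = 143.43
nΣx² − (Σx)² = 32757.4 − 30067.56 = 2689.84; nΣy² − (Σy)² = 1118.05 − 1043.29 = 74.76
r = 143.43 / √(2689.84 × 74.76) = 143.43 / 448.4333 ≈ 0.3198

0.3198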